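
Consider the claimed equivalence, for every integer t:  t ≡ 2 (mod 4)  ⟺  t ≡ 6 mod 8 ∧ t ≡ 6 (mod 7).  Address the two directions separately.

Only the reverse direction holds.

[⇒] This fails: t = 2 gives 2 ≡ 2 (mod 4) but 2 ≡ 2 (mod 8), so the conjunction on the right does not hold.

[⇐] Conversely, if t ≡ 6 (mod 8) and t ≡ 6 (mod 7), then by the Chinese remainder theorem t ≡ 6 (mod 56). Since 6 ≡ 2 (mod 4) and 4 ∣ 56, we get t ≡ 2 (mod 4).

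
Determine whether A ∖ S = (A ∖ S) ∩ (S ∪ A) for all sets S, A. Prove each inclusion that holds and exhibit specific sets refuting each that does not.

Both inclusions hold.

(⊆) Let x ∈ A ∖ S. Then x ∈ A and x ∉ S, from which x ∈ (A ∖ S) ∩ (S ∪ A).

(⊇) Let x ∈ (A ∖ S) ∩ (S ∪ A). Then x ∈ A and x ∉ S, from which x ∈ A ∖ S.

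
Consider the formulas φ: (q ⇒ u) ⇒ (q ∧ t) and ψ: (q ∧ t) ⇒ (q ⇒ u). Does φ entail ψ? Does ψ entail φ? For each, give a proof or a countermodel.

Neither direction holds.

(→) This fails. Under t = T, q = T, u = F, the left side is true but the right side is false.

(←) This fails. Under t = F, q = F, u = F, the left side is false but the right side is true.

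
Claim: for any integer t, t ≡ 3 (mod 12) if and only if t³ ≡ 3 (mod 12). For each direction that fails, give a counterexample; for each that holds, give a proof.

(⟸) Suppose t³ ≡ 3 (mod 12). The only residue r in {0, …, 11} with r³ ≡ 3 (mod 12) is r = 3, so t ≡ 3 (mod 12).

(⟹) Suppose t ≡ 3 (mod 12). Write t = 12j + 3. Then (12j + 3)³ = 1728j³ + 1296j² + 324j + 27 = 12(144j³ + 108j² + 27j + 2) + 3, so t³ ≡ 3 (mod 12).

The biconditional holds.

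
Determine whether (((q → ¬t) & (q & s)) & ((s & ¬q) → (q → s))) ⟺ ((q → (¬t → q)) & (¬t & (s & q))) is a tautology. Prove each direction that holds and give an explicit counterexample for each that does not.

Forward direction. Assume the antecedent. If t is true, the antecedent cannot hold. If t is false, the antecedent forces (t = F, s = T, q = T), and the consequent holds there. Either way the consequent holds.

Converse. Assume the antecedent. If t is true, the antecedent cannot hold. If t is false, the antecedent forces (t = F, s = T, q = T), and the consequent holds there. Either way the consequent holds.

Both directions hold; the statement is true.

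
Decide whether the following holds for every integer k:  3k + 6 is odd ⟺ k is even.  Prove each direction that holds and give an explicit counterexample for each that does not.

(⟹) This fails: k = 3 gives 3k + 6 = 15, which is odd, but 3 is odd, not even.

(⟸) This also fails: k = 2 is even, but 3k + 6 = 12 is even, not odd.

Both directions fail.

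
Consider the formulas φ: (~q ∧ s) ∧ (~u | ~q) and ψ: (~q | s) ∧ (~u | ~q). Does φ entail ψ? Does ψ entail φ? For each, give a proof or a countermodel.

Only the forward implication holds.

(←) This fails. Under q = F, u = F, s = F, the left side is false but the right side is true.

(→) Assume the antecedent. If q is true, the antecedent cannot hold. If q is false, (~q | s) ∧ (~u | ~q) reduces to true regardless of the other variables. Either way (~q | s) ∧ (~u | ~q) holds.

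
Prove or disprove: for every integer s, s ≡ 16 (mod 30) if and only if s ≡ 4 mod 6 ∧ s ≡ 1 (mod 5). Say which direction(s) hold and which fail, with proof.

(→) Suppose s ≡ 16 (mod 30); write s = 30j + 16. Since 6 ∣ 30, reducing mod 6 gives s ≡ 16 ≡ 4 (mod 6); since 5 ∣ 30, reducing mod 5 gives s ≡ 16 ≡ 1 (mod 5).

(←) Conversely, if s ≡ 4 (mod 6) and s ≡ 1 (mod 5), then by the Chinese remainder theorem s ≡ 16 (mod 30). This is exactly s ≡ 16 (mod 30).

Both directions hold.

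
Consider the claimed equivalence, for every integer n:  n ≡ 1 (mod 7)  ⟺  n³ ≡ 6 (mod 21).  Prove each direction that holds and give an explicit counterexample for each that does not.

Neither direction holds.

(⇒) This fails: take n = 1. Then 1 ≡ 1 (mod 7), but 1³ = 1 ≡ 1 (mod 21), not 6.

(⇐) This fails: take n = 3. Then 3³ = 27 ≡ 6 (mod 21), yet 3 ≡ 3 (mod 7), not 1.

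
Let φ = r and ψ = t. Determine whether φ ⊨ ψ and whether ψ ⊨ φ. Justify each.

Neither implication holds.

Forward direction. This fails. Under r = T, t = F, the left side is true but the right side is false.

Converse. This fails. Under r = F, t = T, the left side is false but the right side is true.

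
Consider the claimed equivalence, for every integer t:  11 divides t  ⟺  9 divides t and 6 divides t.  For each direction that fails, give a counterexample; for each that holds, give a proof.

Neither direction holds.

(⟹) This fails: take t = 11. Certainly 11 ∣ 11, but 9 ∤ 11.

(⟸) This fails: take t = 18. Both 9 ∣ 18 and 6 ∣ 18, yet 18 is not a multiple of 11 (since 18 = 1·11 + 7), so 11 ∤ 18.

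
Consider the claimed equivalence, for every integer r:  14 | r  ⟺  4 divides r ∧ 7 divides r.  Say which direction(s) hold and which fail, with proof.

The forward direction fails; the converse holds.

[⇐] Suppose 4 ∣ r and 7 ∣ r. Any common multiple of 4 and 7 is a multiple of their lcm; here gcd(4, 7) = 1, so lcm(4, 7) = 4·7 = 28, so 28 ∣ r. Since 14 ∣ 28, it follows that 14 ∣ r.

[⇒] This fails: take r = 14. Certainly 14 ∣ 14, but 4 ∤ 14.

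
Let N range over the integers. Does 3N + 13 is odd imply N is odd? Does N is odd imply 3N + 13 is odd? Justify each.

Neither direction holds.

[⇒] This fails: N = 2 gives 3N + 13 = 19, which is odd, but 2 is even, not odd.

[⇐] This also fails: N = 3 is odd, but 3N + 13 = 22 is even, not odd.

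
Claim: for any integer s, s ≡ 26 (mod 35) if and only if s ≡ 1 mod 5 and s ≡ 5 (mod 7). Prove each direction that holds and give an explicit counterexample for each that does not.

Both directions hold; the statement is true.

(⇒) Suppose s ≡ 26 (mod 35); write s = 35j + 26. Since 5 ∣ 35, reducing mod 5 gives s ≡ 26 ≡ 1 (mod 5); since 7 ∣ 35, reducing mod 7 gives s ≡ 26 ≡ 5 (mod 7).

(⇐) Conversely, if s ≡ 1 (mod 5) and s ≡ 5 (mod 7), then by the Chinese remainder theorem s ≡ 26 (mod 35). This is exactly s ≡ 26 (mod 35).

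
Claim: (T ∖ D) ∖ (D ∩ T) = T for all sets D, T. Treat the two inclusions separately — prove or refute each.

(⊆) Let x ∈ (T ∖ D) ∖ (D ∩ T). Then x ∈ T and x ∉ D, from which x ∈ T.

(⊇) This inclusion fails. Take D = {1}, T = {1}; then 1 ∈ T but 1 ∉ (T ∖ D) ∖ (D ∩ T).

The sets are not equal: only the forward inclusion holds.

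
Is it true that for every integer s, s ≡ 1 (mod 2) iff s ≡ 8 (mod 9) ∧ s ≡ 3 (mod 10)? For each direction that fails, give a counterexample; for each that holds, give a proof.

(⟸) If s ≡ 8 (mod 9) and s ≡ 3 (mod 10), then by the Chinese remainder theorem s ≡ 53 (mod 90). Since 53 ≡ 1 (mod 2) and 2 ∣ 90, we get s ≡ 1 (mod 2).

(⟹) This fails: s = 1 gives 1 ≡ 1 (mod 2) but 1 ≡ 1 (mod 9), so the conjunction on the right does not hold.

(⇒) fails; (⇐) holds.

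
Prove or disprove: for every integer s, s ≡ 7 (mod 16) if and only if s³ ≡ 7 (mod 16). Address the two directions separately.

(⇒) Suppose s ≡ 7 (mod 16). Write s = 16j + 7. Then (16j + 7)³ = 4096j³ + 5376j² + 2352j + 343 = 16(256j³ + 336j² + 147j + 21) + 7, so s³ ≡ 7 (mod 16).

(⇐) Conversely, suppose s³ ≡ 7 (mod 16). The only residue r in {0, …, 15} with r³ ≡ 7 (mod 16) is r = 7, so s ≡ 7 (mod 16).

Both directions hold; the statement is true.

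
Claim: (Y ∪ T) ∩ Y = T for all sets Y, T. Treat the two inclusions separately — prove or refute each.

(⊆) This inclusion fails. Take Y = {1}, T = ∅; then 1 ∈ (Y ∪ T) ∩ Y but 1 ∉ T.

(⊇) This inclusion fails. Take Y = ∅, T = {1}; then 1 ∈ T but 1 ∉ (Y ∪ T) ∩ Y.

(⊆) fails and (⊇) fails.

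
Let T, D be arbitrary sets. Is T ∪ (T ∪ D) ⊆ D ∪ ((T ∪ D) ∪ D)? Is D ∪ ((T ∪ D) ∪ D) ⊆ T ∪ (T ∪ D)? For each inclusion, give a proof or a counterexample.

Both inclusions hold.

Forward inclusion. Let x ∈ T ∪ (T ∪ D). Then either x ∈ T and x ∉ D; or x ∈ D and x ∉ T; or x ∈ T ∩ D. In each case x ∈ D ∪ ((T ∪ D) ∪ D), so T ∪ (T ∪ D) ⊆ D ∪ ((T ∪ D) ∪ D).

Reverse inclusion. Let x ∈ D ∪ ((T ∪ D) ∪ D). Then either x ∈ T and x ∉ D; or x ∈ D and x ∉ T; or x ∈ T ∩ D. In each case x ∈ T ∪ (T ∪ D), so D ∪ ((T ∪ D) ∪ D) ⊆ T ∪ (T ∪ D).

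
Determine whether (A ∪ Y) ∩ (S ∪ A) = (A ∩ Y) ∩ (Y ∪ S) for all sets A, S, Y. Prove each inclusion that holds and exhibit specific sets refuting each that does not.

(⊆) fails; (⊇) holds.

Forward inclusion. This inclusion fails. Take A = {1}, S = ∅, Y = ∅; then 1 ∈ (A ∪ Y) ∩ (S ∪ A) but 1 ∉ (A ∩ Y) ∩ (Y ∪ S).

Reverse inclusion. Let x ∈ (A ∩ Y) ∩ (Y ∪ S). Then either x ∈ A ∩ Y and x ∉ S; or x ∈ A ∩ S ∩ Y. In each case x ∈ (A ∪ Y) ∩ (S ∪ A), so (A ∩ Y) ∩ (Y ∪ S) ⊆ (A ∪ Y) ∩ (S ∪ A).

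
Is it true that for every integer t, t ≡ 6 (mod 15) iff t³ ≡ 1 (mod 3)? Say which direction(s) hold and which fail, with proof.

Both directions fail.

[⇒] This fails: take t = 6. Then 6 ≡ 6 (mod 15), but 6³ = 216 ≡ 0 (mod 3), not 1.

[⇐] This fails: take t = 1. Then 1³ = 1 ≡ 1 (mod 3), yet 1 ≡ 1 (mod 15), not 6.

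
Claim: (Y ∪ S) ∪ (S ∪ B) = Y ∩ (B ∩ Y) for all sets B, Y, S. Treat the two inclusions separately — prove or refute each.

Only the reverse inclusion holds.

Forward inclusion. This inclusion fails. Take B = {1}, Y = ∅, S = ∅; then 1 ∈ (Y ∪ S) ∪ (S ∪ B) but 1 ∉ Y ∩ (B ∩ Y).

Reverse inclusion. Let x ∈ Y ∩ (B ∩ Y). Then either x ∈ B ∩ Y and x ∉ S; or x ∈ B ∩ Y ∩ S. In each case x ∈ (Y ∪ S) ∪ (S ∪ B), so Y ∩ (B ∩ Y) ⊆ (Y ∪ S) ∪ (S ∪ B).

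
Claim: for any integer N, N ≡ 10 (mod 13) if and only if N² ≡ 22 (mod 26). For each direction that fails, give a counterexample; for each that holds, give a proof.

Forward direction. This fails: take N = 23. Then 23 ≡ 10 (mod 13), but 23² = 529 ≡ 9 (mod 26), not 22.

Converse. This fails: take N = 16. Then 16² = 256 ≡ 22 (mod 26), yet 16 ≡ 3 (mod 13), not 10.

(⇒) fails and (⇐) fails.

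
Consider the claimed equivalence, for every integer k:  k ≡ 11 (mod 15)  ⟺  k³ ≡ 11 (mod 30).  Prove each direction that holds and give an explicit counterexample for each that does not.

Not equivalent: only (⇐) holds.

(⟹) This fails: take k = 26. Then 26 ≡ 11 (mod 15), but 26³ = 17576 ≡ 26 (mod 30), not 11.

(⟸) Conversely, the residues r modulo 30 with r³ ≡ 11 (mod 30) are exactly {11}, and each is ≡ 11 (mod 15).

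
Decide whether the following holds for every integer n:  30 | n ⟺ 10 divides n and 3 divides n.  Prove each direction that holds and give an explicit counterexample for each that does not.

Equivalent; both directions hold.

[⇐] Suppose 10 ∣ n and 3 ∣ n. Any common multiple of 10 and 3 is a multiple of their lcm; here gcd(10, 3) = 1, so lcm(10, 3) = 10·3 = 30, so 30 ∣ n.

[⇒] If 30 ∣ n, write n = 30q. Since 30 = 3·10, n = 10·(3q), so 10 ∣ n; and since 30 = 10·3, n = 3·(10q), so 3 ∣ n.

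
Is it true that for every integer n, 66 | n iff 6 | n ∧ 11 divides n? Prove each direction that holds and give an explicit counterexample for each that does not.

(→) If 66 ∣ n, write n = 66q. Since 66 = 11·6, n = 6·(11q), so 6 ∣ n; and since 66 = 6·11, n = 11·(6q), so 11 ∣ n.

(←) Suppose 6 ∣ n and 11 ∣ n. Any common multiple of 6 and 11 is a multiple of their lcm; here gcd(6, 11) = 1, so lcm(6, 11) = 6·11 = 66, so 66 ∣ n.

Both implications hold.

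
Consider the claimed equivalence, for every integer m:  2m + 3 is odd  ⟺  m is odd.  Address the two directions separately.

Only the reverse direction holds.

[⇐] Suppose m is odd. Since 2 is even, 2m is even for every m, so 2m + 3 has the same parity as 3, which is odd. Hence 2m + 3 is odd.

[⇒] This fails: take m = 0. Then 2m + 3 = 3, which is odd, yet m = 0 is even, not odd.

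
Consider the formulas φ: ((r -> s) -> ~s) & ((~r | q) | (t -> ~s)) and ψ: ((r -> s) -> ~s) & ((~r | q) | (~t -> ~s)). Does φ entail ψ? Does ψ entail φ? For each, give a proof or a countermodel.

(⟸) Assume the antecedent. If s is true, the antecedent cannot hold. If s is false, the consequent reduces to true regardless of the other variables. Either way the consequent holds.

(⟹) Assume the antecedent. If s is true, the antecedent cannot hold. If s is false, the consequent reduces to true regardless of the other variables. Either way the consequent holds.

Equivalent; both directions hold.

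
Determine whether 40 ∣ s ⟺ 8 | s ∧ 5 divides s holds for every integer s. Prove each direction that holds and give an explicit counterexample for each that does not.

Equivalent; both directions hold.

Forward direction. If 40 ∣ s, write s = 40q. Since 40 = 5·8, s = 8·(5q), so 8 ∣ s; and since 40 = 8·5, s = 5·(8q), so 5 ∣ s.

Converse. Suppose 8 ∣ s and 5 ∣ s. Any common multiple of 8 and 5 is a multiple of their lcm; here gcd(8, 5) = 1, so lcm(8, 5) = 8·5 = 40, so 40 ∣ s.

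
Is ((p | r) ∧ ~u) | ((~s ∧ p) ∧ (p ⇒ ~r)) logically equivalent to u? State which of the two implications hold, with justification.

Forward direction. This fails. Under p = T, s = F, u = F, r = F, the left side is true but the right side is false.

Converse. This fails. Under p = F, s = F, u = T, r = F, the left side is false but the right side is true.

Both directions fail.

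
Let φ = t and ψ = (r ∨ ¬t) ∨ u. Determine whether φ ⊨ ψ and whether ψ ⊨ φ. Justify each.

(⟹) This fails. Under r = F, t = T, u = F, the left side is true but the right side is false.

(⟸) This fails. Under r = F, t = F, u = F, the left side is false but the right side is true.

(⇒) fails and (⇐) fails.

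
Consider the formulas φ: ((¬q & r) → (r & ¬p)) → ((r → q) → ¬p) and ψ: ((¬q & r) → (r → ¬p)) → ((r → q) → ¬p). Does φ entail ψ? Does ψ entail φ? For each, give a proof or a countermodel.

Both directions hold; the statement is true.

(⟹) Assume the antecedent. If p is true, the antecedent forces (r = T, q = F, p = T), and the consequent holds there. If p is false, the consequent reduces to true regardless of the other variables. Either way the consequent holds.

(⟸) Assume the antecedent. If p is true, the antecedent forces (r = T, q = F, p = T), and the consequent holds there. If p is false, the consequent reduces to true regardless of the other variables. Either way the consequent holds.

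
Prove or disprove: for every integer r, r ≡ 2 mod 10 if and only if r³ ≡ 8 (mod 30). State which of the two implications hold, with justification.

Not equivalent: only (⇐) holds.

(⇐) The residues r modulo 30 with r³ ≡ 8 (mod 30) are exactly {2}, and each is ≡ 2 (mod 10).

(⇒) This fails: take r = 12. Then 12 ≡ 2 (mod 10), but 12³ = 1728 ≡ 18 (mod 30), not 8.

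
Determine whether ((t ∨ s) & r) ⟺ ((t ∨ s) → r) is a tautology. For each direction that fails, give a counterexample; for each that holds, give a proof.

(⇐) This fails. Under s = F, r = F, t = F, the left side is false but the right side is true.

(⇒) Assume the antecedent. If s is true, the antecedent forces (s = T, r = T, t = F) or (s = T, r = T, t = T), and (t ∨ s) → r holds there. If s is false, the antecedent forces (s = F, r = T, t = T), and (t ∨ s) → r holds there. Either way (t ∨ s) → r holds.

Only the forward direction holds.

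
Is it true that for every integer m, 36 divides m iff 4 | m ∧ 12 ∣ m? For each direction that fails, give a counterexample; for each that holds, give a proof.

Not equivalent: only (⇒) holds.

(⇐) This fails: take m = 12. Both 4 ∣ 12 and 12 ∣ 12, yet 12 is not a multiple of 36 (since 12 = 0·36 + 12), so 36 ∤ 12.

(⇒) If 36 ∣ m, write m = 36q. Since 36 = 9·4, m = 4·(9q), so 4 ∣ m; and since 36 = 3·12, m = 12·(3q), so 12 ∣ m.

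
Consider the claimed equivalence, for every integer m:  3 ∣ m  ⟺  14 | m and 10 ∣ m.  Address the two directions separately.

Neither implication holds.

(⟹) This fails: take m = 3. Certainly 3 ∣ 3, but 14 ∤ 3.

(⟸) This fails: take m = 70. Both 14 ∣ 70 and 10 ∣ 70, yet 70 is not a multiple of 3 (since 70 = 23·3 + 1), so 3 ∤ 70.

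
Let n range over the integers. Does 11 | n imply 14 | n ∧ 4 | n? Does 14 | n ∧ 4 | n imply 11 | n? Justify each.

(⇒) fails and (⇐) fails.

[⇒] This fails: take n = 11. Certainly 11 ∣ 11, but 14 ∤ 11.

[⇐] This fails: take n = 28. Both 14 ∣ 28 and 4 ∣ 28, yet 28 is not a multiple of 11 (since 28 = 2·11 + 6), so 11 ∤ 28.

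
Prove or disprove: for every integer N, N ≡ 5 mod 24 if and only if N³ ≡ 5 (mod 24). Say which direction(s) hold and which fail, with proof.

(→) Suppose N ≡ 5 mod 24. Write N = 24j + 5. Then (24j + 5)³ = 13824j³ + 8640j² + 1800j + 125 = 24(576j³ + 360j² + 75j + 5) + 5, so N³ ≡ 5 (mod 24).

(←) Conversely, suppose N³ ≡ 5 (mod 24). The only residue r in {0, …, 23} with r³ ≡ 5 (mod 24) is r = 5, so N ≡ 5 (mod 24).

Equivalent; both directions hold.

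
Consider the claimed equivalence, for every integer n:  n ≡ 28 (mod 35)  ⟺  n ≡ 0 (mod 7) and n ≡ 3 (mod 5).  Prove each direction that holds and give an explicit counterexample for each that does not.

The biconditional holds.

[⇐] If n ≡ 0 (mod 7) and n ≡ 3 (mod 5), then by the Chinese remainder theorem n ≡ 28 (mod 35). This is exactly n ≡ 28 (mod 35).

[⇒] Suppose n ≡ 28 (mod 35); write n = 35j + 28. Since 7 ∣ 35, reducing mod 7 gives n ≡ 28 ≡ 0 (mod 7); since 5 ∣ 35, reducing mod 5 gives n ≡ 28 ≡ 3 (mod 5).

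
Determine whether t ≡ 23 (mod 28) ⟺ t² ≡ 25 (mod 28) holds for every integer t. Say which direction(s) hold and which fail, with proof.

The forward direction holds; the converse fails.

Forward direction. Suppose t ≡ 23 (mod 28). Write t = 28j + 23. Then (28j + 23)² = 784j² + 1288j + 529 = 28(28j² + 46j + 18) + 25, so t² ≡ 25 (mod 28).

Converse. This fails: take t = 5. Then 5² = 25 ≡ 25 (mod 28), yet 5 ≡ 5 (mod 28), not 23.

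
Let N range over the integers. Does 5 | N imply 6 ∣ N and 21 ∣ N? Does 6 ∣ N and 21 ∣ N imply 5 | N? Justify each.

(⇒) This fails: take N = 5. Certainly 5 ∣ 5, but 6 ∤ 5.

(⇐) This fails: take N = 42. Both 6 ∣ 42 and 21 ∣ 42, yet 42 is not a multiple of 5 (since 42 = 8·5 + 2), so 5 ∤ 42.

Neither direction holds.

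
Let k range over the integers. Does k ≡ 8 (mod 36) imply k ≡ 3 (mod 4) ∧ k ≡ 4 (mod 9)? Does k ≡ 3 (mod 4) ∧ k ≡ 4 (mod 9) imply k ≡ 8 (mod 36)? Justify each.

Both directions fail.

[⇒] This fails: k = 8 gives 8 ≡ 8 (mod 36) but 8 ≡ 0 (mod 4), so the conjunction on the right does not hold.

[⇐] This fails: k = 31 satisfies both congruences on the right (31 ≡ 3 mod 4 and 31 ≡ 4 mod 9) yet 31 ≡ 31 (mod 36), not 8.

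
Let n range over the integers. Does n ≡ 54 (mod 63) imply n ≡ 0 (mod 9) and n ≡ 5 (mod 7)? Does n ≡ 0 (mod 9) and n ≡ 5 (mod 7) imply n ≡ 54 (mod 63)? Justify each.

The biconditional holds.

(⇒) Suppose n ≡ 54 (mod 63); write n = 63j + 54. Since 9 ∣ 63, reducing mod 9 gives n ≡ 54 ≡ 0 (mod 9); since 7 ∣ 63, reducing mod 7 gives n ≡ 54 ≡ 5 (mod 7).

(⇐) Conversely, if n ≡ 0 (mod 9) and n ≡ 5 (mod 7), then by the Chinese remainder theorem n ≡ 54 (mod 63). This is exactly n ≡ 54 (mod 63).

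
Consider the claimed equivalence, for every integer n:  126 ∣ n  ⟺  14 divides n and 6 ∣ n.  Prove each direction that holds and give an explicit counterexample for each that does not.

(→) If 126 ∣ n, write n = 126q. Since 126 = 9·14, n = 14·(9q), so 14 ∣ n; and since 126 = 21·6, n = 6·(21q), so 6 ∣ n.

(←) This fails: take n = 42. Both 14 ∣ 42 and 6 ∣ 42, yet 42 is not a multiple of 126 (since 42 = 0·126 + 42), so 126 ∤ 42.

The forward direction holds; the converse fails.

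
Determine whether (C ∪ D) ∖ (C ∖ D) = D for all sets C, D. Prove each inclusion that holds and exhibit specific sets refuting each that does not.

(⟹) Let x ∈ (C ∪ D) ∖ (C ∖ D). Then either x ∈ D and x ∉ C; or x ∈ C ∩ D. In each case x ∈ D, so (C ∪ D) ∖ (C ∖ D) ⊆ D.

(⟸) Let x ∈ D. Then either x ∈ D and x ∉ C; or x ∈ C ∩ D. In each case x ∈ (C ∪ D) ∖ (C ∖ D), so D ⊆ (C ∪ D) ∖ (C ∖ D).

Both inclusions hold.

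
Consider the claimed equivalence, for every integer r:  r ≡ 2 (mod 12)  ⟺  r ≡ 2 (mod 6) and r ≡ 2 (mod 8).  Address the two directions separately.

[⇒] This fails: r = 14 gives 14 ≡ 2 (mod 12) but 14 ≡ 6 (mod 8), so the conjunction on the right does not hold.

[⇐] Conversely, if r ≡ 2 (mod 6) and r ≡ 2 (mod 8), then by the Chinese remainder theorem r ≡ 2 (mod 24). Since 2 ≡ 2 (mod 12) and 12 ∣ 24, we get r ≡ 2 (mod 12).

Only the reverse direction holds.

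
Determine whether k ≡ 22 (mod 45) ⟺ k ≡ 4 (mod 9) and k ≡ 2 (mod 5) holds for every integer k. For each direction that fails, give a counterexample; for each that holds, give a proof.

(⟹) Suppose k ≡ 22 (mod 45); write k = 45j + 22. Since 9 ∣ 45, reducing mod 9 gives k ≡ 22 ≡ 4 (mod 9); since 5 ∣ 45, reducing mod 5 gives k ≡ 22 ≡ 2 (mod 5).

(⟸) Conversely, if k ≡ 4 (mod 9) and k ≡ 2 (mod 5), then by the Chinese remainder theorem k ≡ 22 (mod 45). This is exactly k ≡ 22 (mod 45).

Both implications hold.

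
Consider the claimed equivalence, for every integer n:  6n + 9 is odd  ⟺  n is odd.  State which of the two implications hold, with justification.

Only the reverse direction holds.

Forward direction. This fails: take n = 6. Then 6n + 9 = 45, which is odd, yet n = 6 is even, not odd.

Converse. Suppose n is odd. Since 6 is even, 6n is even for every n, so 6n + 9 has the same parity as 9, which is odd. Hence 6n + 9 is odd.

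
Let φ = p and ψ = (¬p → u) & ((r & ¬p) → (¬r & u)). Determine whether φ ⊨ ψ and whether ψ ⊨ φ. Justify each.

Converse. This fails. Under u = T, p = F, r = F, the left side is false but the right side is true.

Forward direction. Assume the antecedent. If u is true, the antecedent forces (u = T, p = T, r = F) or (u = T, p = T, r = T), and the consequent holds there. If u is false, the antecedent forces (u = F, p = T, r = F) or (u = F, p = T, r = T), and the consequent holds there. Either way the consequent holds.

Only the forward direction holds.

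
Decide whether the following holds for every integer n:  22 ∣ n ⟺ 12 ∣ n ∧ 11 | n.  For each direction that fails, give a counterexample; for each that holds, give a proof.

Only the reverse direction holds.

(⇒) This fails: take n = 22. Certainly 22 ∣ 22, but 12 ∤ 22.

(⇐) Suppose 12 ∣ n and 11 ∣ n. Any common multiple of 12 and 11 is a multiple of their lcm; here gcd(12, 11) = 1, so lcm(12, 11) = 12·11 = 132, so 132 ∣ n. Since 22 ∣ 132, it follows that 22 ∣ n.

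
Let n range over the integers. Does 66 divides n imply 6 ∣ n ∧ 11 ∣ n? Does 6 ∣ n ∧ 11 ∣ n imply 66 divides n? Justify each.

(⟹) If 66 ∣ n, write n = 66q. Since 66 = 11·6, n = 6·(11q), so 6 ∣ n; and since 66 = 6·11, n = 11·(6q), so 11 ∣ n.

(⟸) Suppose 6 ∣ n and 11 ∣ n. Any common multiple of 6 and 11 is a multiple of their lcm; here gcd(6, 11) = 1, so lcm(6, 11) = 6·11 = 66, so 66 ∣ n.

Both directions hold; the statement is true.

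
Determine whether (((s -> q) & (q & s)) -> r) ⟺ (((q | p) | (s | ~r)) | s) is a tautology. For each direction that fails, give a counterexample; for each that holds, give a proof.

(⇒) This fails. Under s = F, r = T, q = F, p = F, the left side is true but the right side is false.

(⇐) This fails. Under s = T, r = F, q = T, p = F, the left side is false but the right side is true.

(⇒) fails and (⇐) fails.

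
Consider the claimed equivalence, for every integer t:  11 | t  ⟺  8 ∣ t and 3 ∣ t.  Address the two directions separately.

(⇒) fails and (⇐) fails.

(→) This fails: take t = 11. Certainly 11 ∣ 11, but 8 ∤ 11.

(←) This fails: take t = 24. Both 8 ∣ 24 and 3 ∣ 24, yet 24 is not a multiple of 11 (since 24 = 2·11 + 2), so 11 ∤ 24.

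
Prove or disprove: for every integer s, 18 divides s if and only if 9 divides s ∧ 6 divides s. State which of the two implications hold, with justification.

(→) If 18 ∣ s, write s = 18q. Since 18 = 2·9, s = 9·(2q), so 9 ∣ s; and since 18 = 3·6, s = 6·(3q), so 6 ∣ s.

(←) Suppose 9 ∣ s and 6 ∣ s. Any common multiple of 9 and 6 is a multiple of their lcm; here lcm(9, 6) = 9·6/gcd(9, 6) = 54/3 = 18, so 18 ∣ s.

The biconditional holds.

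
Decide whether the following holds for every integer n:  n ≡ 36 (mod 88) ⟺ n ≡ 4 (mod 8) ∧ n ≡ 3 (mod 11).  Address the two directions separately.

Both directions hold; the statement is true.

[⇐] If n ≡ 4 (mod 8) and n ≡ 3 (mod 11), then by the Chinese remainder theorem n ≡ 36 (mod 88). This is exactly n ≡ 36 (mod 88).

[⇒] Suppose n ≡ 36 (mod 88); write n = 88j + 36. Since 8 ∣ 88, reducing mod 8 gives n ≡ 36 ≡ 4 (mod 8); since 11 ∣ 88, reducing mod 11 gives n ≡ 36 ≡ 3 (mod 11).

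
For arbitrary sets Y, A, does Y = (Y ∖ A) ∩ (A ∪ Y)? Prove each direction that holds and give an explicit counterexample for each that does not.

(⊆) This inclusion fails. Take Y = {1}, A = {1}; then 1 ∈ Y but 1 ∉ (Y ∖ A) ∩ (A ∪ Y).

(⊇) Let x ∈ (Y ∖ A) ∩ (A ∪ Y). Then x ∈ Y and x ∉ A, from which x ∈ Y.

(⊆) fails; (⊇) holds.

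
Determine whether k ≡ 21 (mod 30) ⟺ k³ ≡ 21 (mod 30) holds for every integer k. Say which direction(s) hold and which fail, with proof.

The biconditional holds.

(→) Suppose k ≡ 21 (mod 30). Write k = 30j + 21. Then (30j + 21)³ = 27000j³ + 56700j² + 39690j + 9261 = 30(900j³ + 1890j² + 1323j + 308) + 21, so k³ ≡ 21 (mod 30).

(←) Conversely, suppose k³ ≡ 21 (mod 30). The only residue r in {0, …, 29} with r³ ≡ 21 (mod 30) is r = 21, so k ≡ 21 (mod 30).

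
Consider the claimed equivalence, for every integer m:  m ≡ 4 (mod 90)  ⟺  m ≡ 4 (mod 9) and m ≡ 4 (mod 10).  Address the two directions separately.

[⇒] Suppose m ≡ 4 (mod 90); write m = 90j + 4. Since 9 ∣ 90, reducing mod 9 gives m ≡ 4 (mod 9); since 10 ∣ 90, reducing mod 10 gives m ≡ 4 (mod 10).

[⇐] Conversely, if m ≡ 4 (mod 9) and m ≡ 4 (mod 10), then by the Chinese remainder theorem m ≡ 4 (mod 90). This is exactly m ≡ 4 (mod 90).

Both directions hold; the statement is true.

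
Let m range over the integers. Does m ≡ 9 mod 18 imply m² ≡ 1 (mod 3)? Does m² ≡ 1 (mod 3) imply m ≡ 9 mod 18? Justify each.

Neither direction holds.

Forward direction. This fails: take m = 9. Then 9 ≡ 9 (mod 18), but 9² = 81 ≡ 0 (mod 3), not 1.

Converse. This fails: take m = 1. Then 1² = 1 ≡ 1 (mod 3), yet 1 ≡ 1 (mod 18), not 9.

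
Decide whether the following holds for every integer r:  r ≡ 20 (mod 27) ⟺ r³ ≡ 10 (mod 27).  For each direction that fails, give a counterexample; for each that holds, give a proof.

Neither direction holds.

(⟹) This fails: take r = 20. Then 20 ≡ 20 (mod 27), but 20³ = 8000 ≡ 8 (mod 27), not 10.

(⟸) This fails: take r = 4. Then 4³ = 64 ≡ 10 (mod 27), yet 4 ≡ 4 (mod 27), not 20.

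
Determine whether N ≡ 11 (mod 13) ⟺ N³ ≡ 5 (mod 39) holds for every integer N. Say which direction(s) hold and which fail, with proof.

(⇒) This fails: take N = 24. Then 24 ≡ 11 (mod 13), but 24³ = 13824 ≡ 18 (mod 39), not 5.

(⇐) This fails: take N = 8. Then 8³ = 512 ≡ 5 (mod 39), yet 8 ≡ 8 (mod 13), not 11.

(⇒) fails and (⇐) fails.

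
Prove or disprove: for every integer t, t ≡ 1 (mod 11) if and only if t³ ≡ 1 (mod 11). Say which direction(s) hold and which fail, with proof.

Both implications hold.

[⇒] Suppose t ≡ 1 (mod 11). Write t = 11j + 1. Then (11j + 1)³ = 1331j³ + 363j² + 33j + 1 = 11(121j³ + 33j² + 3j) + 1, so t³ ≡ 1 (mod 11).

[⇐] Conversely, suppose t³ ≡ 1 (mod 11). The only residue r in {0, …, 10} with r³ ≡ 1 (mod 11) is r = 1, so t ≡ 1 (mod 11).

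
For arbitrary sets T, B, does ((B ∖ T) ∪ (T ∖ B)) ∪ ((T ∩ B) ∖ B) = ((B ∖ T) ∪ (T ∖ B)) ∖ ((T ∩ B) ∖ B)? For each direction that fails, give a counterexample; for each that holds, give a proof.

(⟹) Let x ∈ ((B ∖ T) ∪ (T ∖ B)) ∪ ((T ∩ B) ∖ B). Then either x ∈ T and x ∉ B; or x ∈ B and x ∉ T. In each case x ∈ ((B ∖ T) ∪ (T ∖ B)) ∖ ((T ∩ B) ∖ B), so ((B ∖ T) ∪ (T ∖ B)) ∪ ((T ∩ B) ∖ B) ⊆ ((B ∖ T) ∪ (T ∖ B)) ∖ ((T ∩ B) ∖ B).

(⟸) Let x ∈ ((B ∖ T) ∪ (T ∖ B)) ∖ ((T ∩ B) ∖ B). Then either x ∈ T and x ∉ B; or x ∈ B and x ∉ T. In each case x ∈ ((B ∖ T) ∪ (T ∖ B)) ∪ ((T ∩ B) ∖ B), so ((B ∖ T) ∪ (T ∖ B)) ∖ ((T ∩ B) ∖ B) ⊆ ((B ∖ T) ∪ (T ∖ B)) ∪ ((T ∩ B) ∖ B).

Both inclusions hold; the sets are equal.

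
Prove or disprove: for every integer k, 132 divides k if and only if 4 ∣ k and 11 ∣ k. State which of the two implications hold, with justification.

(⇒) holds; (⇐) fails.

(⇒) If 132 ∣ k, write k = 132q. Since 132 = 33·4, k = 4·(33q), so 4 ∣ k; and since 132 = 12·11, k = 11·(12q), so 11 ∣ k.

(⇐) This fails: take k = 44. Both 4 ∣ 44 and 11 ∣ 44, yet 44 is not a multiple of 132 (since 44 = 0·132 + 44), so 132 ∤ 44.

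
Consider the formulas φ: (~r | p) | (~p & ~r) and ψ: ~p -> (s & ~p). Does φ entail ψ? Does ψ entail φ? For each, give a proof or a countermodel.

(→) This fails. Under r = F, p = F, s = F, the left side is true but the right side is false.

(←) This fails. Under r = T, p = F, s = T, the left side is false but the right side is true.

Neither direction holds.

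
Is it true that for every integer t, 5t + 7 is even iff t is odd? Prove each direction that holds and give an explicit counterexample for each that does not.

(⇐) Suppose t is odd; write t = 2j + 1. Then 5t + 7 = 5·(2j + 1) + 7 = 2·5j + 12, which is even.

(⇒) Suppose 5t + 7 is even. Since 5 is odd, 5t and t have the same parity, so 5t + 7 ≡ t + 7 (mod 2). As 7 is odd, 5t + 7 is even exactly when t is odd. Thus t is odd.

Both directions hold; the statement is true.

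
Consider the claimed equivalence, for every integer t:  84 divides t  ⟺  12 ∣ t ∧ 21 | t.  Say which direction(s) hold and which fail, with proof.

Both directions hold.

(⇒) If 84 ∣ t, write t = 84q. Since 84 = 7·12, t = 12·(7q), so 12 ∣ t; and since 84 = 4·21, t = 21·(4q), so 21 ∣ t.

(⇐) Suppose 12 ∣ t and 21 ∣ t. Any common multiple of 12 and 21 is a multiple of their lcm; here lcm(12, 21) = 12·21/gcd(12, 21) = 252/3 = 84, so 84 ∣ t.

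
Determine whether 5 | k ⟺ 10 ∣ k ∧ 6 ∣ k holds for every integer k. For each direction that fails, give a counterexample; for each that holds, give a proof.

The forward direction fails; the converse holds.

(→) This fails: take k = 5. Certainly 5 ∣ 5, but 10 ∤ 5.

(←) Suppose 10 ∣ k and 6 ∣ k. Any common multiple of 10 and 6 is a multiple of their lcm; here lcm(10, 6) = 10·6/gcd(10, 6) = 60/2 = 30, so 30 ∣ k. Since 5 ∣ 30, it follows that 5 ∣ k.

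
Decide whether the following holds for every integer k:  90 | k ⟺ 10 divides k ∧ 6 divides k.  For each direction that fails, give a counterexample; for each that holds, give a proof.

Only the forward direction holds.

[⇒] If 90 ∣ k, write k = 90q. Since 90 = 9·10, k = 10·(9q), so 10 ∣ k; and since 90 = 15·6, k = 6·(15q), so 6 ∣ k.

[⇐] This fails: take k = 30. Both 10 ∣ 30 and 6 ∣ 30, yet 30 is not a multiple of 90 (since 30 = 0·90 + 30), so 90 ∤ 30.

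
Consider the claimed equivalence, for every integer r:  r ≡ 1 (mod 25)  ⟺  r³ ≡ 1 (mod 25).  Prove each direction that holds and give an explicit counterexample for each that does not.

Equivalent; both directions hold.

[⇒] Suppose r ≡ 1 (mod 25). Write r = 25j + 1. Then (25j + 1)³ = 15625j³ + 1875j² + 75j + 1 = 25(625j³ + 75j² + 3j) + 1, so r³ ≡ 1 (mod 25).

[⇐] Conversely, suppose r³ ≡ 1 (mod 25). The only residue r in {0, …, 24} with r³ ≡ 1 (mod 25) is r = 1, so r ≡ 1 (mod 25).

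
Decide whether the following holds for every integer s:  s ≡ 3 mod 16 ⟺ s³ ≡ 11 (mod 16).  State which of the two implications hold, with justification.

Both implications hold.

(⟹) Suppose s ≡ 3 mod 16. Write s = 16j + 3. Then (16j + 3)³ = 4096j³ + 2304j² + 432j + 27 = 16(256j³ + 144j² + 27j + 1) + 11, so s³ ≡ 11 (mod 16).

(⟸) Conversely, suppose s³ ≡ 11 (mod 16). The only residue r in {0, …, 15} with r³ ≡ 11 (mod 16) is r = 3, so s ≡ 3 (mod 16).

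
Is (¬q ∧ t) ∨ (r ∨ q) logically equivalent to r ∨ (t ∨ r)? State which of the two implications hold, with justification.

(⟹) This fails. Under t = F, r = F, q = T, the left side is true but the right side is false.

(⟸) Assume the antecedent. If t is true, (¬q ∧ t) ∨ (r ∨ q) reduces to true regardless of the other variables. If t is false, the antecedent forces (t = F, r = T, q = F) or (t = F, r = T, q = T), and (¬q ∧ t) ∨ (r ∨ q) holds there. Either way (¬q ∧ t) ∨ (r ∨ q) holds.

Only the reverse direction holds.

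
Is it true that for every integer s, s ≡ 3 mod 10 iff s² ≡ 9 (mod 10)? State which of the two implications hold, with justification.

Forward direction. Suppose s ≡ 3 mod 10. Write s = 10j + 3. Then (10j + 3)² = 100j² + 60j + 9 = 10(10j² + 6j) + 9, so s² ≡ 9 (mod 10).

Converse. This fails: take s = 7. Then 7² = 49 ≡ 9 (mod 10), yet 7 ≡ 7 (mod 10), not 3.

Only the forward direction holds.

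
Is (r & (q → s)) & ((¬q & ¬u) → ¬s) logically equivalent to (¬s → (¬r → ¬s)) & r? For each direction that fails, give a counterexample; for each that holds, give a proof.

Converse. This fails. Under q = T, s = F, r = T, u = F, the left side is false but the right side is true.

Forward direction. Assume the antecedent. If r is true, (¬s → (¬r → ¬s)) & r reduces to true regardless of the other variables. If r is false, the antecedent cannot hold. Either way (¬s → (¬r → ¬s)) & r holds.

(⇒) holds; (⇐) fails.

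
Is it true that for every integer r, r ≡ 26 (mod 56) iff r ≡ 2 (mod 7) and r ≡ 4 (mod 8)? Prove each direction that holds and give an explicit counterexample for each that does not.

(⇒) fails and (⇐) fails.

Forward direction. This fails: r = 26 gives 26 ≡ 26 (mod 56) but 26 ≡ 5 (mod 7), so the conjunction on the right does not hold.

Converse. This fails: r = 44 satisfies both congruences on the right (44 ≡ 2 mod 7 and 44 ≡ 4 mod 8) yet 44 ≡ 44 (mod 56), not 26.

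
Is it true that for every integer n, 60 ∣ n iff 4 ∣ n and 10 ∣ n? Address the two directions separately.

(⇒) holds; (⇐) fails.

(←) This fails: take n = 20. Both 4 ∣ 20 and 10 ∣ 20, yet 20 is not a multiple of 60 (since 20 = 0·60 + 20), so 60 ∤ 20.

(→) If 60 ∣ n, write n = 60q. Since 60 = 15·4, n = 4·(15q), so 4 ∣ n; and since 60 = 6·10, n = 10·(6q), so 10 ∣ n.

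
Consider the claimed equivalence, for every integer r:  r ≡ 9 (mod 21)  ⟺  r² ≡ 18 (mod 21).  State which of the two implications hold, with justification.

Not equivalent: only (⇒) holds.

[⇐] This fails: take r = 12. Then 12² = 144 ≡ 18 (mod 21), yet 12 ≡ 12 (mod 21), not 9.

[⇒] Suppose r ≡ 9 (mod 21). Write r = 21j + 9. Then (21j + 9)² = 441j² + 378j + 81 = 21(21j² + 18j + 3) + 18, so r² ≡ 18 (mod 21).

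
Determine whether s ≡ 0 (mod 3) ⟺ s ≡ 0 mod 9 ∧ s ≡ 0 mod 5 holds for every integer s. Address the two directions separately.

(⇒) fails; (⇐) holds.

[⇐] If s ≡ 0 (mod 9) and s ≡ 0 (mod 5), then by the Chinese remainder theorem s ≡ 0 (mod 45). Since 0 ≡ 0 (mod 3) and 3 ∣ 45, we get s ≡ 0 (mod 3).

[⇒] This fails: s = 33 gives 33 ≡ 0 (mod 3) but 33 ≡ 6 (mod 9), so the conjunction on the right does not hold.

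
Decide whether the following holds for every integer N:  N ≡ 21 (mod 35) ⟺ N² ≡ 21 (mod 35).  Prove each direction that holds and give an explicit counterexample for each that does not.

(⇒) Suppose N ≡ 21 (mod 35). Write N = 35j + 21. Then (35j + 21)² = 1225j² + 1470j + 441 = 35(35j² + 42j + 12) + 21, so N² ≡ 21 (mod 35).

(⇐) This fails: take N = 14. Then 14² = 196 ≡ 21 (mod 35), yet 14 ≡ 14 (mod 35), not 21.

Not equivalent: only (⇒) holds.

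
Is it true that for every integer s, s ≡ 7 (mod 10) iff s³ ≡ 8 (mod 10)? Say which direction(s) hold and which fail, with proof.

Neither direction holds.

(⇒) This fails: take s = 7. Then 7 ≡ 7 (mod 10), but 7³ = 343 ≡ 3 (mod 10), not 8.

(⇐) This fails: take s = 2. Then 2³ = 8 ≡ 8 (mod 10), yet 2 ≡ 2 (mod 10), not 7.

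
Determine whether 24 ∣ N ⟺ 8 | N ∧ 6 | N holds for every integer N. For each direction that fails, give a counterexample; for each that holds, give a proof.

Both directions hold; the statement is true.

(⟹) If 24 ∣ N, write N = 24q. Since 24 = 3·8, N = 8·(3q), so 8 ∣ N; and since 24 = 4·6, N = 6·(4q), so 6 ∣ N.

(⟸) Suppose 8 ∣ N and 6 ∣ N. Any common multiple of 8 and 6 is a multiple of their lcm; here lcm(8, 6) = 8·6/gcd(8, 6) = 48/2 = 24, so 24 ∣ N.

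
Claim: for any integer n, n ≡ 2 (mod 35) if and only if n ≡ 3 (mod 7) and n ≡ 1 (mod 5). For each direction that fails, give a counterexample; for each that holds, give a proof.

Both directions fail.

(⟹) This fails: n = 2 gives 2 ≡ 2 (mod 35) but 2 ≡ 2 (mod 7), so the conjunction on the right does not hold.

(⟸) This fails: n = 31 satisfies both congruences on the right (31 ≡ 3 mod 7 and 31 ≡ 1 mod 5) yet 31 ≡ 31 (mod 35), not 2.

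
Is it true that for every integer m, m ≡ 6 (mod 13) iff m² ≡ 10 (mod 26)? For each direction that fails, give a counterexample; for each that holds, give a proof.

(⟹) This fails: take m = 19. Then 19 ≡ 6 (mod 13), but 19² = 361 ≡ 23 (mod 26), not 10.

(⟸) This fails: take m = 20. Then 20² = 400 ≡ 10 (mod 26), yet 20 ≡ 7 (mod 13), not 6.

Both directions fail.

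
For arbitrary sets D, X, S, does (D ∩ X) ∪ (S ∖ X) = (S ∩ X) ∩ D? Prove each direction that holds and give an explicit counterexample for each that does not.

(⊆) fails; (⊇) holds.

(⟹) This inclusion fails. Take D = {1}, X = {1}, S = ∅; then 1 ∈ (D ∩ X) ∪ (S ∖ X) but 1 ∉ (S ∩ X) ∩ D.

(⟸) Let x ∈ (S ∩ X) ∩ D. Then x ∈ D ∩ X ∩ S, from which x ∈ (D ∩ X) ∪ (S ∖ X).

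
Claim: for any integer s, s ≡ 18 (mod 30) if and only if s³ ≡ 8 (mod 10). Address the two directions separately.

Neither direction holds.

(→) This fails: take s = 18. Then 18 ≡ 18 (mod 30), but 18³ = 5832 ≡ 2 (mod 10), not 8.

(←) This fails: take s = 2. Then 2³ = 8 ≡ 8 (mod 10), yet 2 ≡ 2 (mod 30), not 18.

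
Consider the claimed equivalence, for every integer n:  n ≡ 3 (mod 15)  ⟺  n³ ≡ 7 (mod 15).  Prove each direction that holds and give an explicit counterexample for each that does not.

Forward direction. This fails: take n = 3. Then 3 ≡ 3 (mod 15), but 3³ = 27 ≡ 12 (mod 15), not 7.

Converse. This fails: take n = 13. Then 13³ = 2197 ≡ 7 (mod 15), yet 13 ≡ 13 (mod 15), not 3.

Both directions fail.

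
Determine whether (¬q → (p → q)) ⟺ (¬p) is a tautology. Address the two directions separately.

(⇒) fails; (⇐) holds.

(⟹) This fails. Under p = T, q = T, the left side is true but the right side is false.

(⟸) Assume the antecedent. If p is true, the antecedent cannot hold. If p is false, ¬q → (p → q) reduces to true regardless of the other variables. Either way ¬q → (p → q) holds.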